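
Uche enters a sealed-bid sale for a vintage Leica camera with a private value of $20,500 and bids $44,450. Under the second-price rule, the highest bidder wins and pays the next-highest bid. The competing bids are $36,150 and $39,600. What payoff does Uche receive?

Highest competing bid: $39,600.
Uche's bid $44,450 is the highest overall, so Uche wins and pays the second-highest bid, $39,600.
Payoff = value − price = $20,500 − $39,600 = -$19,100.
Overbidding won the item at a price above value — truthful bidding would have avoided this loss.

Uche's payoff: -$19,100.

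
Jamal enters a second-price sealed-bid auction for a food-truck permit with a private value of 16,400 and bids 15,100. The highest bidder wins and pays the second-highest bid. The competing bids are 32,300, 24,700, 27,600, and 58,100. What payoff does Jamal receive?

0

Highest competing bid: 58,100.
Jamal's bid 15,100 is not the highest, so Jamal loses, pays nothing, and earns zero payoff.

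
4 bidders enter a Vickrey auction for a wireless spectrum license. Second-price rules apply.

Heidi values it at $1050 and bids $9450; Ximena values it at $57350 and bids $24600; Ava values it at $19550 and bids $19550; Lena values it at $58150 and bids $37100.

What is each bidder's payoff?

Payoffs: Heidi $0, Ximena $0, Ava $0, Lena $33550.

Sorted high to low: Lena $37100, then Ximena $24600, then Ava $19550, then Heidi $9450.
Lena has the top bid and wins; the price is the second-highest bid, $24600.
Lena's payoff = $58150 − $24600 = $33550. All other bidders lose, so their payoff is 0.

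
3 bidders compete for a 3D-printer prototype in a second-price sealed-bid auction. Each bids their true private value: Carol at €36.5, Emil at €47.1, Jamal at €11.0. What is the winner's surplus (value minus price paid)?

Ordered from highest: Emil €47.1; Carol €36.5; Jamal €11.0.
Emil wins with the top bid and pays the second-highest, €36.5.
Surplus = €47.1 − €36.5 = €10.6.

Winner's surplus: €10.6.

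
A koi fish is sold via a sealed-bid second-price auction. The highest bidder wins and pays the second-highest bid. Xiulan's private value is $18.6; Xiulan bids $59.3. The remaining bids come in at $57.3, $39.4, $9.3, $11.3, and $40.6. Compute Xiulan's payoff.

Highest competing bid: $57.3.
Xiulan's bid $59.3 is the highest overall, so Xiulan wins and pays the second-highest bid, $57.3.
Payoff = value − price = $18.6 − $57.3 = -$38.7.
Overbidding won the item at a price above value — truthful bidding would have avoided this loss.

-$38.7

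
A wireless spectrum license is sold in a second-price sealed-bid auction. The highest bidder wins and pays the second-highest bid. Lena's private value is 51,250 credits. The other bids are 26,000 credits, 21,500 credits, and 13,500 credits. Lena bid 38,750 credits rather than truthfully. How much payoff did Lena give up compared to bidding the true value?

The highest competing bid is 26,000 credits.
Bidding truthfully at 51,250 credits: Lena has the top bid, wins, and pays the second-highest bid 26,000 credits. Payoff = 51,250 credits − 26,000 credits = 25,250 credits.
Bidding 38,750 credits: Lena has the top bid, wins, and pays the second-highest bid 26,000 credits. Payoff = 51,250 credits − 26,000 credits = 25,250 credits.
Regret = truthful payoff − actual payoff = 25,250 credits − 25,250 credits = 0 credits.

Payoff forgone: 0 credits.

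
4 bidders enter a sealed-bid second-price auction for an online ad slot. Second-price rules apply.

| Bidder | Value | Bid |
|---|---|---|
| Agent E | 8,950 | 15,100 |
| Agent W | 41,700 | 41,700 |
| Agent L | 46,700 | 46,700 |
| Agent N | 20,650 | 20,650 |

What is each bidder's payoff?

Bids in descending order: Agent L 46,700; Agent W 41,700; Agent N 20,650; Agent E 15,100.
Agent L has the top bid and wins; the price is the second-highest bid, 41,700.
Agent L's payoff = 46,700 − 41,700 = 5,000. All other bidders lose, so their payoff is 0.

Payoffs: Agent E 0, Agent W 0, Agent L 5,000, Agent N 0.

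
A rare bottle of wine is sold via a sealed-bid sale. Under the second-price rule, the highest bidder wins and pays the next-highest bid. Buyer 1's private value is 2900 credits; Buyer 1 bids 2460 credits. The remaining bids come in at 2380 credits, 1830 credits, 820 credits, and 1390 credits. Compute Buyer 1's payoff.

Highest competing bid: 2380 credits.
Buyer 1's bid 2460 credits is the highest overall, so Buyer 1 wins and pays the second-highest bid, 2380 credits.
Payoff = value − price = 2900 credits − 2380 credits = 520 credits.

520 credits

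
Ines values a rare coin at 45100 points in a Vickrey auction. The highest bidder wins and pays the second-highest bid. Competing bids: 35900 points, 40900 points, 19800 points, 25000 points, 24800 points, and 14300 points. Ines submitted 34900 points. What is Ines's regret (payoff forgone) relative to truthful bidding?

Payoff forgone: 4200 points.

The highest competing bid is 40900 points.
Bidding truthfully at 45100 points: Ines has the top bid, wins, and pays the second-highest bid 40900 points. Payoff = 45100 points − 40900 points = 4200 points.
Bidding 34900 points: the top bid is 40900 points (a rival), so Ines loses. Payoff = 0 points.
Regret = truthful payoff − actual payoff = 4200 points − 0 points = 4200 points.
Deviating from a truthful bid can only lose payoff in a second-price auction — never gain.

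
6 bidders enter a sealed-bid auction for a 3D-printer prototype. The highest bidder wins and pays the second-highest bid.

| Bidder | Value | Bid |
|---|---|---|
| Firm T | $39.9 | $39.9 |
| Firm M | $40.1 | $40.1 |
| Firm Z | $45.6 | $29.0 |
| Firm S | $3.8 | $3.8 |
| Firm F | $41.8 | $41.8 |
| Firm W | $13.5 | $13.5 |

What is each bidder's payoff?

Ranking the bids: Firm F $41.8 > Firm M $40.1 > Firm T $39.9 > Firm Z $29.0 > Firm W $13.5 > Firm S $3.8.
Firm F has the top bid and wins; the price is the second-highest bid, $40.1.
Firm F's payoff = $41.8 − $40.1 = $1.7. All other bidders lose, so their payoff is 0.

Firm T $0.0, Firm M $0.0, Firm Z $0.0, Firm S $0.0, Firm F $1.7, Firm W $0.0.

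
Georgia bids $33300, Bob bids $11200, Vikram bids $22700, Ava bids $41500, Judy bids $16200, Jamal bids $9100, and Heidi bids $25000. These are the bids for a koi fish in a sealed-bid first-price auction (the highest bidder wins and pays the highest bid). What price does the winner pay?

Bids in descending order: Ava $41500; Georgia $33300; Heidi $25000; Vikram $22700; Judy $16200; Bob $11200; Jamal $9100.
Ava is the highest bidder, so Ava wins.
Under the first-price rule, the price is the highest bid: $41500.

$41500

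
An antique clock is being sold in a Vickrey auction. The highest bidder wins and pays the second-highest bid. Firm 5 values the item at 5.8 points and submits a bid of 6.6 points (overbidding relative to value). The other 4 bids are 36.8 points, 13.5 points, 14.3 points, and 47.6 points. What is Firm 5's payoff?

0.0 points

Highest competing bid: 47.6 points.
Firm 5's bid 6.6 points is not the highest, so Firm 5 loses, pays nothing, and earns zero payoff.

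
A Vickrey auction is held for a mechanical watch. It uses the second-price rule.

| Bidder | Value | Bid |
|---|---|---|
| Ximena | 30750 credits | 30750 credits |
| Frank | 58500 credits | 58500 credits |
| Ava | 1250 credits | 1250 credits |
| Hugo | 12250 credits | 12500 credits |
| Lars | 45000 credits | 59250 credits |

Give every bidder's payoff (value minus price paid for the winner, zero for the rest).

Payoffs: Ximena 0 credits, Frank 0 credits, Ava 0 credits, Hugo 0 credits, Lars -13500 credits.

Ranking the bids: Lars 59250 credits > Frank 58500 credits > Ximena 30750 credits > Hugo 12500 credits > Ava 1250 credits.
Lars has the top bid and wins; the price is the second-highest bid, 58500 credits.
Lars's payoff = 45000 credits − 58500 credits = -13500 credits. All other bidders lose, so their payoff is 0.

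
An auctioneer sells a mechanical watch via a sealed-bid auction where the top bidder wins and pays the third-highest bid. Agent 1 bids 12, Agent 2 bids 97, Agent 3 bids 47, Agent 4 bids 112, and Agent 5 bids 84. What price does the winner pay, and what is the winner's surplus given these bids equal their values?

Ordered from highest: Agent 4 112 > Agent 2 97 > Agent 5 84 > Agent 3 47 > Agent 1 12.
Agent 4 is the highest bidder, so Agent 4 wins.
Under the third-price rule, the price is the third-highest bid: 84.
Surplus = 112 − 84 = 28.

The winner pays 84 for a surplus of 28.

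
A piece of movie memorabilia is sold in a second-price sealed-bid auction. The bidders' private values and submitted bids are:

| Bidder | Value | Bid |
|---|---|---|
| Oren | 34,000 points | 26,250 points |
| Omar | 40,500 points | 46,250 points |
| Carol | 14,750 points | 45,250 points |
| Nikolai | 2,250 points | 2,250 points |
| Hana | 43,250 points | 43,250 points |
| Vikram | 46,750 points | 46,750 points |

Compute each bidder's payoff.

Payoffs: Oren 0 points, Omar 0 points, Carol 0 points, Nikolai 0 points, Hana 0 points, Vikram 500 points.

Sorted high to low: Vikram 46,750 points, then Omar 46,250 points, then Carol 45,250 points, then Hana 43,250 points, then Oren 26,250 points, then Nikolai 2,250 points.
Vikram has the top bid and wins; the price is the second-highest bid, 46,250 points.
Vikram's payoff = 46,750 points − 46,250 points = 500 points. All other bidders lose, so their payoff is 0.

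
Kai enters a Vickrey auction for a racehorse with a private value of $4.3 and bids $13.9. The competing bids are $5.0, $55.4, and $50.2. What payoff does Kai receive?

Payoff = $0.0.

Highest competing bid: $55.4.
Kai's bid $13.9 is not the highest, so Kai loses, pays nothing, and earns zero payoff.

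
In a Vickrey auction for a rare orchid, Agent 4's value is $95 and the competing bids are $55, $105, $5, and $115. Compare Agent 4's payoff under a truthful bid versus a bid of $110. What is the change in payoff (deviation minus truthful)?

$0

The highest competing bid is $115.
Bidding truthfully at $95: the top bid is $115 (a rival), so Agent 4 loses. Payoff = $0.
Bidding $110: the top bid is $115 (a rival), so Agent 4 loses. Payoff = $0.
Change = $0 − $0 = $0.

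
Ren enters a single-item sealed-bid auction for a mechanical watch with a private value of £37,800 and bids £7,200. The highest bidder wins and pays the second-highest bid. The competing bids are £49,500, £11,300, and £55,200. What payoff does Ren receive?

Highest competing bid: £55,200.
Ren's bid £7,200 is not the highest, so Ren loses, pays nothing, and earns zero payoff.

£0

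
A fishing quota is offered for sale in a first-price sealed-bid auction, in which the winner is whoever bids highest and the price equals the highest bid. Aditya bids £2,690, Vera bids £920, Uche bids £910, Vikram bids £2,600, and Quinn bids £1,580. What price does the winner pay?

£2,690

Ordered from highest: Aditya £2,690, then Vikram £2,600, then Quinn £1,580, then Vera £920, then Uche £910.
Aditya is the highest bidder, so Aditya wins.
Under the first-price rule, the price is the highest bid: £2,690.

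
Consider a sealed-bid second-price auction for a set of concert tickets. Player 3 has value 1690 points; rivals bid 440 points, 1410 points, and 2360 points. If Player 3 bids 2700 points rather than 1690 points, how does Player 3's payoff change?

Payoff change: -670 points.

The highest competing bid is 2360 points.
Bidding truthfully at 1690 points: the top bid is 2360 points (a rival), so Player 3 loses. Payoff = 0 points.
Bidding 2700 points: Player 3 has the top bid, wins, and pays the second-highest bid 2360 points. Payoff = 1690 points − 2360 points = -670 points.
Change = -670 points − 0 points = -670 points.
This is the dominant-strategy logic: truthful bidding weakly beats any alternative.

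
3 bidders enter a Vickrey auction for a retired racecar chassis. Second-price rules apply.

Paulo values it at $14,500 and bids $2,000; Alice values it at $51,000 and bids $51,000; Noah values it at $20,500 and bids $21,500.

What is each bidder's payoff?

Paulo $0, Alice $29,500, Noah $0.

Ranking the bids: Alice $51,000 > Noah $21,500 > Paulo $2,000.
Alice has the top bid and wins; the price is the second-highest bid, $21,500.
Alice's payoff = $51,000 − $21,500 = $29,500. All other bidders lose, so their payoff is 0.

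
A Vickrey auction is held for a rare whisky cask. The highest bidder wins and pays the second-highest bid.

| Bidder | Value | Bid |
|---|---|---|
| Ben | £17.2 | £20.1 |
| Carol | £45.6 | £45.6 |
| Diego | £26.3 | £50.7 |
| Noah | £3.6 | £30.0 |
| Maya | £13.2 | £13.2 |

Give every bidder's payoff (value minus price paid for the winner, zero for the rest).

Payoffs: Ben £0.0, Carol £0.0, Diego -£19.3, Noah £0.0, Maya £0.0.

Sorted high to low: Diego £50.7, then Carol £45.6, then Noah £30.0, then Ben £20.1, then Maya £13.2.
Diego has the top bid and wins; the price is the second-highest bid, £45.6.
Diego's payoff = £26.3 − £45.6 = -£19.3. All other bidders lose, so their payoff is 0.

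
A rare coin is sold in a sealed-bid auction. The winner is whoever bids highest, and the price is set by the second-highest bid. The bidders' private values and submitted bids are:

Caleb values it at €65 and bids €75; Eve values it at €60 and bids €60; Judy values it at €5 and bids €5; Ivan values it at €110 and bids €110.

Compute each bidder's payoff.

Payoffs: Caleb €0, Eve €0, Judy €0, Ivan €35.

Ranking the bids: Ivan €110, then Caleb €75, then Eve €60, then Judy €5.
Ivan has the top bid and wins; the price is the second-highest bid, €75.
Ivan's payoff = €110 − €75 = €35. All other bidders lose, so their payoff is 0.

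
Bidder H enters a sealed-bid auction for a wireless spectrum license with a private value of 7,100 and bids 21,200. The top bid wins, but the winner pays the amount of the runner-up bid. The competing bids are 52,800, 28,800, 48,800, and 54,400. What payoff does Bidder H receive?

Highest competing bid: 54,400.
Bidder H's bid 21,200 is not the highest, so Bidder H loses, pays nothing, and earns zero payoff.

Bidder H's payoff: 0.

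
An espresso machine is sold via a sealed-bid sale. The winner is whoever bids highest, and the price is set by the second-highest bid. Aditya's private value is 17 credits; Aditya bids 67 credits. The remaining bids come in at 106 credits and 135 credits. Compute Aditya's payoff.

Highest competing bid: 135 credits.
Aditya's bid 67 credits is not the highest, so Aditya loses, pays nothing, and earns zero payoff.

Aditya's payoff: 0 credits.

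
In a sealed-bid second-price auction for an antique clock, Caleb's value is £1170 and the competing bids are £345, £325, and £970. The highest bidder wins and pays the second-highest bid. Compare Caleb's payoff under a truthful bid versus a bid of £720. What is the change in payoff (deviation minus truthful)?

The highest competing bid is £970.
Bidding truthfully at £1170: Caleb has the top bid, wins, and pays the second-highest bid £970. Payoff = £1170 − £970 = £200.
Bidding £720: the top bid is £970 (a rival), so Caleb loses. Payoff = £0.
Change = £0 − £200 = -£200.
This is the dominant-strategy logic: truthful bidding weakly beats any alternative.

-£200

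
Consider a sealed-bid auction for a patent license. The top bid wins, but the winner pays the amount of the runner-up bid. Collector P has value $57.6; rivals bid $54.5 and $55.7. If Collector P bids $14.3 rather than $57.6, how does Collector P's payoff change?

-$1.9

The highest competing bid is $55.7.
Bidding truthfully at $57.6: Collector P has the top bid, wins, and pays the second-highest bid $55.7. Payoff = $57.6 − $55.7 = $1.9.
Bidding $14.3: the top bid is $55.7 (a rival), so Collector P loses. Payoff = $0.0.
Change = $0.0 − $1.9 = -$1.9.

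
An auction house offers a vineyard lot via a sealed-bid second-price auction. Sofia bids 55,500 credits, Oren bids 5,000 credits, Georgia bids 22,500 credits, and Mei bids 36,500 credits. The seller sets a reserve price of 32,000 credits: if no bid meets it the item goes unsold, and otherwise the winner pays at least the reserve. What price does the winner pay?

Sorted high to low: Sofia 55,500 credits > Mei 36,500 credits > Georgia 22,500 credits > Oren 5,000 credits.
Sofia has the highest bid, so Sofia wins.
The second-highest bid is 36,500 credits, which exceeds the reserve, so that sets the price.

36,500 credits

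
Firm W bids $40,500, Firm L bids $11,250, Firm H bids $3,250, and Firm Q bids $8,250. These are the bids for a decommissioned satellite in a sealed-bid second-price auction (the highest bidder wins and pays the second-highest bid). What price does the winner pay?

Ranking the bids: Firm W $40,500; Firm L $11,250; Firm Q $8,250; Firm H $3,250.
Firm W is the highest bidder, so Firm W wins.
Under the second-price rule, the price is the second-highest bid: $11,250.

Price paid: $11,250.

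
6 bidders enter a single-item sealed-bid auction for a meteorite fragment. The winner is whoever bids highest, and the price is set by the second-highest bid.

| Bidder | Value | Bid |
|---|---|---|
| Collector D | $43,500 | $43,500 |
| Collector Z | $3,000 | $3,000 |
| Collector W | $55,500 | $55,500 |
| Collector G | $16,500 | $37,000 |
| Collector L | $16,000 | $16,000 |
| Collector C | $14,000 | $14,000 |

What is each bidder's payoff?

Payoffs: Collector D $0, Collector Z $0, Collector W $12,000, Collector G $0, Collector L $0, Collector C $0.

Ranking the bids: Collector W $55,500 > Collector D $43,500 > Collector G $37,000 > Collector L $16,000 > Collector C $14,000 > Collector Z $3,000.
Collector W has the top bid and wins; the price is the second-highest bid, $43,500.
Collector W's payoff = $55,500 − $43,500 = $12,000. All other bidders lose, so their payoff is 0.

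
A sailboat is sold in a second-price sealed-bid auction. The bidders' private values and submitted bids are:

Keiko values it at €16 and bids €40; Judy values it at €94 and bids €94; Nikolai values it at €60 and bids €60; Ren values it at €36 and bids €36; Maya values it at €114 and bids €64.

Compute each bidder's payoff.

Ordered from highest: Judy €94, then Maya €64, then Nikolai €60, then Keiko €40, then Ren €36.
Judy has the top bid and wins; the price is the second-highest bid, €64.
Judy's payoff = €94 − €64 = €30. All other bidders lose, so their payoff is 0.

Payoffs: Keiko €0, Judy €30, Nikolai €0, Ren €0, Maya €0.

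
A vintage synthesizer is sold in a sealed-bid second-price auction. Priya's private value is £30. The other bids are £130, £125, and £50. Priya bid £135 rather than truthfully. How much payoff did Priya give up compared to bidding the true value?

The highest competing bid is £130.
Bidding truthfully at £30: the top bid is £130 (a rival), so Priya loses. Payoff = £0.
Bidding £135: Priya has the top bid, wins, and pays the second-highest bid £130. Payoff = £30 − £130 = -£100.
Regret = truthful payoff − actual payoff = £0 − -£100 = £100.

£100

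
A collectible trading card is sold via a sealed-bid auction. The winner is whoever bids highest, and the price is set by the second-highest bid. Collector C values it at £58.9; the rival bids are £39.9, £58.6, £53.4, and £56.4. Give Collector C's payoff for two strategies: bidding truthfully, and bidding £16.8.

(a) £0.3  (b) £0.0

The highest competing bid is £58.6.
Bidding truthfully at £58.9: Collector C has the top bid, wins, and pays the second-highest bid £58.6. Payoff = £58.9 − £58.6 = £0.3.
Bidding £16.8: the top bid is £58.6 (a rival), so Collector C loses. Payoff = £0.0.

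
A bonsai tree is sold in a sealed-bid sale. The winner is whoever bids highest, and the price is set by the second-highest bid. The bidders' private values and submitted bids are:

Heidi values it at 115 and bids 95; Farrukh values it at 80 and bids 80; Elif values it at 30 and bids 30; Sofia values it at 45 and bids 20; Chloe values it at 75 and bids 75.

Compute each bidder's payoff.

Sorted high to low: Heidi 95; Farrukh 80; Chloe 75; Elif 30; Sofia 20.
Heidi has the top bid and wins; the price is the second-highest bid, 80.
Heidi's payoff = 115 − 80 = 35. All other bidders lose, so their payoff is 0.

Payoffs: Heidi 35, Farrukh 0, Elif 0, Sofia 0, Chloe 0.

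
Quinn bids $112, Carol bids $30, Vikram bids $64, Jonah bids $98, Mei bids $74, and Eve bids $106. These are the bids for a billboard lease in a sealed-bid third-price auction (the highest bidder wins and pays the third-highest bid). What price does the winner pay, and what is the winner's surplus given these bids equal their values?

The winner pays $98 for a surplus of $14.

Sorted high to low: Quinn $112 > Eve $106 > Jonah $98 > Mei $74 > Vikram $64 > Carol $30.
Quinn is the highest bidder, so Quinn wins.
Under the third-price rule, the price is the third-highest bid: $98.
Surplus = $112 − $98 = $14.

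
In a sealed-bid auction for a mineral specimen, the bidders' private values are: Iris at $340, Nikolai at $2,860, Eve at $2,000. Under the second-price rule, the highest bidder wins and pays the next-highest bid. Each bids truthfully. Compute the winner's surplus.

Surplus = $860.

Sorted high to low: Nikolai $2,860, then Eve $2,000, then Iris $340.
Nikolai wins with the top bid and pays the second-highest, $2,000.
Surplus = $2,860 − $2,000 = $860.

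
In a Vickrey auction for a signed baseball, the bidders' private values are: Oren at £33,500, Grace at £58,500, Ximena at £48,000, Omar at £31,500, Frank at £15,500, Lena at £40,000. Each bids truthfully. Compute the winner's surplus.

Surplus = £10,500.

Ranking the bids: Grace £58,500 > Ximena £48,000 > Lena £40,000 > Oren £33,500 > Omar £31,500 > Frank £15,500.
Grace wins with the top bid and pays the second-highest, £48,000.
Surplus = £58,500 − £48,000 = £10,500.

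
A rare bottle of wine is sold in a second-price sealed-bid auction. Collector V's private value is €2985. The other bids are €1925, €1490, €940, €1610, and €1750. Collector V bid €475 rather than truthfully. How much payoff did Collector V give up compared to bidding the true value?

The highest competing bid is €1925.
Bidding truthfully at €2985: Collector V has the top bid, wins, and pays the second-highest bid €1925. Payoff = €2985 − €1925 = €1060.
Bidding €475: the top bid is €1925 (a rival), so Collector V loses. Payoff = €0.
Regret = truthful payoff − actual payoff = €1060 − €0 = €1060.

Regret: €1060.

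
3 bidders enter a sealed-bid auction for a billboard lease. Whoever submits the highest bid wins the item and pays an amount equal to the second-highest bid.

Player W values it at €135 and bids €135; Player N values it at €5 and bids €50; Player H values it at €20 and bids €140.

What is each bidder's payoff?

Player W €0, Player N €0, Player H -€115.

Ranking the bids: Player H €140, then Player W €135, then Player N €50.
Player H has the top bid and wins; the price is the second-highest bid, €135.
Player H's payoff = €20 − €135 = -€115. All other bidders lose, so their payoff is 0.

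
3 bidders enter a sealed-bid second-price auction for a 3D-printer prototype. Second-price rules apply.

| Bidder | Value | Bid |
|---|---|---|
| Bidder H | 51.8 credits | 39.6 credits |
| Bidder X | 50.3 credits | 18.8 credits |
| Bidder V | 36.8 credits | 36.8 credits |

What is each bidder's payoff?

Ranking the bids: Bidder H 39.6 credits; Bidder V 36.8 credits; Bidder X 18.8 credits.
Bidder H has the top bid and wins; the price is the second-highest bid, 36.8 credits.
Bidder H's payoff = 51.8 credits − 36.8 credits = 15.0 credits. All other bidders lose, so their payoff is 0.

Bidder H 15.0 credits, Bidder X 0.0 credits, Bidder V 0.0 credits.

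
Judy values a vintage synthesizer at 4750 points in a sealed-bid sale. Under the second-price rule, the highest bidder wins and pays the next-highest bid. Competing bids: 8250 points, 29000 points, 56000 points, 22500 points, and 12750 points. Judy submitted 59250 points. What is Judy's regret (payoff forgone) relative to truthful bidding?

Payoff forgone: 51250 points.

The highest competing bid is 56000 points.
Bidding truthfully at 4750 points: the top bid is 56000 points (a rival), so Judy loses. Payoff = 0 points.
Bidding 59250 points: Judy has the top bid, wins, and pays the second-highest bid 56000 points. Payoff = 4750 points − 56000 points = -51250 points.
Regret = truthful payoff − actual payoff = 0 points − -51250 points = 51250 points.
Deviating from a truthful bid can only lose payoff in a second-price auction — never gain.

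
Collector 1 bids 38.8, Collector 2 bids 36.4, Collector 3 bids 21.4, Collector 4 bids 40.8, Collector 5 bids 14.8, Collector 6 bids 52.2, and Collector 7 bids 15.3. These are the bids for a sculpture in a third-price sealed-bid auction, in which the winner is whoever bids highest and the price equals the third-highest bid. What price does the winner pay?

Sorted high to low: Collector 6 52.2; Collector 4 40.8; Collector 1 38.8; Collector 2 36.4; Collector 3 21.4; Collector 7 15.3; Collector 5 14.8.
Collector 6 is the highest bidder, so Collector 6 wins.
Under the third-price rule, the price is the third-highest bid: 38.8.

38.8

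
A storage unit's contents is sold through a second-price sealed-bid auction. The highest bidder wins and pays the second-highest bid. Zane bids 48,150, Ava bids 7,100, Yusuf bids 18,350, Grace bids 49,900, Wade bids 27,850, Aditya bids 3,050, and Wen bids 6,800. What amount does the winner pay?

The winner pays 48,150.

Ranking the bids: Grace 49,900; Zane 48,150; Wade 27,850; Yusuf 18,350; Ava 7,100; Wen 6,800; Aditya 3,050.
Grace has the highest bid, so Grace wins.
The second-highest bid is 48,150, so that is what Grace pays.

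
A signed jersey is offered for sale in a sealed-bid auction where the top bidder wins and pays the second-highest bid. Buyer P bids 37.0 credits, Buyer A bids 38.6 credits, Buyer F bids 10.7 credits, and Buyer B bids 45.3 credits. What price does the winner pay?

Price paid: 38.6 credits.

Bids in descending order: Buyer B 45.3 credits, then Buyer A 38.6 credits, then Buyer P 37.0 credits, then Buyer F 10.7 credits.
Buyer B is the highest bidder, so Buyer B wins.
Under the second-price rule, the price is the second-highest bid: 38.6 credits.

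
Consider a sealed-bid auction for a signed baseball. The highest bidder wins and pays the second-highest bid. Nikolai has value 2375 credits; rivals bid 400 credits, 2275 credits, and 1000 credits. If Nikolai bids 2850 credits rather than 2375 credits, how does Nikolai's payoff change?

The highest competing bid is 2275 credits.
Bidding truthfully at 2375 credits: Nikolai has the top bid, wins, and pays the second-highest bid 2275 credits. Payoff = 2375 credits − 2275 credits = 100 credits.
Bidding 2850 credits: Nikolai has the top bid, wins, and pays the second-highest bid 2275 credits. Payoff = 2375 credits − 2275 credits = 100 credits.
Change = 100 credits − 100 credits = 0 credits.

Payoff change: 0 credits.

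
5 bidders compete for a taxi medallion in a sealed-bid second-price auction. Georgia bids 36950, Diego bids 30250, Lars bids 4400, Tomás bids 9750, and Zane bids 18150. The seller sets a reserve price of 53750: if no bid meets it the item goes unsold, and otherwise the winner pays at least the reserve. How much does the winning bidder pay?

unsold

Sorted high to low: Georgia 36950 > Diego 30250 > Zane 18150 > Tomás 9750 > Lars 4400.
The top bid 36950 is below the reserve 53750, so the item goes unsold and nothing is paid.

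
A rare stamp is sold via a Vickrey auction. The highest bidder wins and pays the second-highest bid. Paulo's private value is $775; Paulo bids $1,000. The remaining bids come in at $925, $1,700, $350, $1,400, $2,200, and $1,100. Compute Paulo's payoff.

$0

Highest competing bid: $2,200.
Paulo's bid $1,000 is not the highest, so Paulo loses, pays nothing, and earns zero payoff.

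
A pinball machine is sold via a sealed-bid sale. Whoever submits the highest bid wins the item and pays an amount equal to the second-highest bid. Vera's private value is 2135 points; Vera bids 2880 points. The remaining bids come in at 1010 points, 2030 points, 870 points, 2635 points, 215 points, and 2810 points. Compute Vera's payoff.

Highest competing bid: 2810 points.
Vera's bid 2880 points is the highest overall, so Vera wins and pays the second-highest bid, 2810 points.
Payoff = value − price = 2135 points − 2810 points = -675 points.
Overbidding won the item at a price above value — truthful bidding would have avoided this loss.

-675 points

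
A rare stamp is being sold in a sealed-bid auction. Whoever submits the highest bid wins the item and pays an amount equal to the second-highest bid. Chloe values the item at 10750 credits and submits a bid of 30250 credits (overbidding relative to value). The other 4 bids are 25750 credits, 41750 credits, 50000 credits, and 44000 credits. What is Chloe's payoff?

Highest competing bid: 50000 credits.
Chloe's bid 30250 credits is not the highest, so Chloe loses, pays nothing, and earns zero payoff.

Chloe's payoff: 0 credits.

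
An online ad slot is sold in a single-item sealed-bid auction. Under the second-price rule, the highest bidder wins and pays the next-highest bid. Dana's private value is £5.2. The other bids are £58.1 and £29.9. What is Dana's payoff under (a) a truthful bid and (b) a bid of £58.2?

Truthful: £0.0; alternative: -£52.9.

The highest competing bid is £58.1.
Bidding truthfully at £5.2: the top bid is £58.1 (a rival), so Dana loses. Payoff = £0.0.
Bidding £58.2: Dana has the top bid, wins, and pays the second-highest bid £58.1. Payoff = £5.2 − £58.1 = -£52.9.
Deviating from a truthful bid can only lose payoff in a second-price auction — never gain.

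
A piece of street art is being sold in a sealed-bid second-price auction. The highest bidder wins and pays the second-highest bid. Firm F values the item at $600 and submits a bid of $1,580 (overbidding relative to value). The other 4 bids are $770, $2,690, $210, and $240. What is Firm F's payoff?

Highest competing bid: $2,690.
Firm F's bid $1,580 is not the highest, so Firm F loses, pays nothing, and earns zero payoff.

Payoff = $0.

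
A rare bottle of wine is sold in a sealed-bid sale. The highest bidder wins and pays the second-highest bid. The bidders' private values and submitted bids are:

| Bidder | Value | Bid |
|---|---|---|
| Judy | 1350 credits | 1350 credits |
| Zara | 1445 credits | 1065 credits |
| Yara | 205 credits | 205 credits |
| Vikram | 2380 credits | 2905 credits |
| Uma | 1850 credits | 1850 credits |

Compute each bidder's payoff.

Judy 0 credits, Zara 0 credits, Yara 0 credits, Vikram 530 credits, Uma 0 credits.

Sorted high to low: Vikram 2905 credits > Uma 1850 credits > Judy 1350 credits > Zara 1065 credits > Yara 205 credits.
Vikram has the top bid and wins; the price is the second-highest bid, 1850 credits.
Vikram's payoff = 2380 credits − 1850 credits = 530 credits. All other bidders lose, so their payoff is 0.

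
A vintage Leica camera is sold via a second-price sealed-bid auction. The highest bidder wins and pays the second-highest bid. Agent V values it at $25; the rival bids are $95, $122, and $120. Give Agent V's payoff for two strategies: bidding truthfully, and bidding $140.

The highest competing bid is $122.
Bidding truthfully at $25: the top bid is $122 (a rival), so Agent V loses. Payoff = $0.
Bidding $140: Agent V has the top bid, wins, and pays the second-highest bid $122. Payoff = $25 − $122 = -$97.

Truthful: $0; alternative: -$97.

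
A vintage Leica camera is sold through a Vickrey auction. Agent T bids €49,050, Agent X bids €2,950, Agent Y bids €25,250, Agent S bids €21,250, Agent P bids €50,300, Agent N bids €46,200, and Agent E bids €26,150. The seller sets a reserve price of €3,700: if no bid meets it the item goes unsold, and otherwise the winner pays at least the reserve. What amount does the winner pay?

Ordered from highest: Agent P €50,300 > Agent T €49,050 > Agent N €46,200 > Agent E €26,150 > Agent Y €25,250 > Agent S €21,250 > Agent X €2,950.
Agent P has the highest bid, so Agent P wins.
The second-highest bid is €49,050, which exceeds the reserve, so that sets the price.

Price paid: €49,050.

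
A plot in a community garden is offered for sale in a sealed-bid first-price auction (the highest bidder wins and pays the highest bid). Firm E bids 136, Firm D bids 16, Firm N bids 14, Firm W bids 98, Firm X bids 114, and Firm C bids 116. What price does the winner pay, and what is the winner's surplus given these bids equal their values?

Ranking the bids: Firm E 136, then Firm C 116, then Firm X 114, then Firm W 98, then Firm D 16, then Firm N 14.
Firm E is the highest bidder, so Firm E wins.
Under the first-price rule, the price is the highest bid: 136.
Surplus = 136 − 136 = 0.

Price 136; surplus 0.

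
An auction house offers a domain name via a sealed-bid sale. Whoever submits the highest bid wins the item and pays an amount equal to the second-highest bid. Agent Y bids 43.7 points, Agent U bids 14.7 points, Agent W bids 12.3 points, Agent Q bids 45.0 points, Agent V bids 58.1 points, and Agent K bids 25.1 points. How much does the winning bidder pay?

45.0 points

Ranking the bids: Agent V 58.1 points > Agent Q 45.0 points > Agent Y 43.7 points > Agent K 25.1 points > Agent U 14.7 points > Agent W 12.3 points.
Agent V has the highest bid, so Agent V wins.
The second-highest bid is 45.0 points, so that is what Agent V pays.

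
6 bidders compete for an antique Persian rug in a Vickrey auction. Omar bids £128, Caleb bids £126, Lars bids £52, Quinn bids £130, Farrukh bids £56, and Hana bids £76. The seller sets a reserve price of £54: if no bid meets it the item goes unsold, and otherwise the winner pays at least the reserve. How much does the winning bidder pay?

The winner pays £128.

Sorted high to low: Quinn £130; Omar £128; Caleb £126; Hana £76; Farrukh £56; Lars £52.
Quinn has the highest bid, so Quinn wins.
The second-highest bid is £128, which exceeds the reserve, so that sets the price.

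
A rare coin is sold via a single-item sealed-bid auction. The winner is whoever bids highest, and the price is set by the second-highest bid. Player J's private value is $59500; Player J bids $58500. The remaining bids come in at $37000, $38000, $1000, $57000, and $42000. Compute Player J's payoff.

Highest competing bid: $57000.
Player J's bid $58500 is the highest overall, so Player J wins and pays the second-highest bid, $57000.
Payoff = value − price = $59500 − $57000 = $2500.

$2500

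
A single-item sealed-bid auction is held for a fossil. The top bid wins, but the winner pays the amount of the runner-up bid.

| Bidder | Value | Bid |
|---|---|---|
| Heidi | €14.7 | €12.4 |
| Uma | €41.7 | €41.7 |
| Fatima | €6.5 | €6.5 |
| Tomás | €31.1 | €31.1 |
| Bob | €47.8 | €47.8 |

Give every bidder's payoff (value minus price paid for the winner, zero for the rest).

Ordered from highest: Bob €47.8; Uma €41.7; Tomás €31.1; Heidi €12.4; Fatima €6.5.
Bob has the top bid and wins; the price is the second-highest bid, €41.7.
Bob's payoff = €47.8 − €41.7 = €6.1. All other bidders lose, so their payoff is 0.

Payoffs: Heidi €0.0, Uma €0.0, Fatima €0.0, Tomás €0.0, Bob €6.1.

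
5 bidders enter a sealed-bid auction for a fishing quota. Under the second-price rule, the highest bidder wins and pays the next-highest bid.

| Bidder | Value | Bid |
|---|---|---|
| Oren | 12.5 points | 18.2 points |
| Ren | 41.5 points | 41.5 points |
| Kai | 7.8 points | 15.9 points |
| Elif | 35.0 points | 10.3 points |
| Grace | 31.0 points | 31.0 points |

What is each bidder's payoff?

Oren 0.0 points, Ren 10.5 points, Kai 0.0 points, Elif 0.0 points, Grace 0.0 points.

Bids in descending order: Ren 41.5 points > Grace 31.0 points > Oren 18.2 points > Kai 15.9 points > Elif 10.3 points.
Ren has the top bid and wins; the price is the second-highest bid, 31.0 points.
Ren's payoff = 41.5 points − 31.0 points = 10.5 points. All other bidders lose, so their payoff is 0.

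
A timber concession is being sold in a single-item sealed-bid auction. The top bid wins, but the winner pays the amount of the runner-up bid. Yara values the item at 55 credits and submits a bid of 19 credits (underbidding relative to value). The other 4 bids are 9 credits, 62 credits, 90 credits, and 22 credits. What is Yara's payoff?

Highest competing bid: 90 credits.
Yara's bid 19 credits is not the highest, so Yara loses, pays nothing, and earns zero payoff.

0 credits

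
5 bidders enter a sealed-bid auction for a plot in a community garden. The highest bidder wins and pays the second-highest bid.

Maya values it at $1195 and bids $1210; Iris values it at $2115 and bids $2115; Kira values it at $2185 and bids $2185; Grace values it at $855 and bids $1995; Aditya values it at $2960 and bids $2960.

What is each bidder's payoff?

Sorted high to low: Aditya $2960; Kira $2185; Iris $2115; Grace $1995; Maya $1210.
Aditya has the top bid and wins; the price is the second-highest bid, $2185.
Aditya's payoff = $2960 − $2185 = $775. All other bidders lose, so their payoff is 0.

Payoffs: Maya $0, Iris $0, Kira $0, Grace $0, Aditya $775.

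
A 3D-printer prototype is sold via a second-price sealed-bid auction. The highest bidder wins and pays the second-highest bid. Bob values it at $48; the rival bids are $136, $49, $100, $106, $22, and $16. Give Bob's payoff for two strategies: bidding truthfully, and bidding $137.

The highest competing bid is $136.
Bidding truthfully at $48: the top bid is $136 (a rival), so Bob loses. Payoff = $0.
Bidding $137: Bob has the top bid, wins, and pays the second-highest bid $136. Payoff = $48 − $136 = -$88.

(a) $0  (b) -$88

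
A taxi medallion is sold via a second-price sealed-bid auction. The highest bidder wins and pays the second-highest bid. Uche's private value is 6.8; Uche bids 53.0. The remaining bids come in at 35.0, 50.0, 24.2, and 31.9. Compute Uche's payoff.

-43.2

Highest competing bid: 50.0.
Uche's bid 53.0 is the highest overall, so Uche wins and pays the second-highest bid, 50.0.
Payoff = value − price = 6.8 − 50.0 = -43.2.
Overbidding won the item at a price above value — truthful bidding would have avoided this loss.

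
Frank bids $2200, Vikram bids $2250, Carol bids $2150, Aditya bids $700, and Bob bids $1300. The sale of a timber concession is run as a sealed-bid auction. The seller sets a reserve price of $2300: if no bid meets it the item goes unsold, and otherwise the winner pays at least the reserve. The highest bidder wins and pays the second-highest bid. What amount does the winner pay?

unsold

Bids in descending order: Vikram $2250, then Frank $2200, then Carol $2150, then Bob $1300, then Aditya $700.
The top bid $2250 is below the reserve $2300, so the item goes unsold and nothing is paid.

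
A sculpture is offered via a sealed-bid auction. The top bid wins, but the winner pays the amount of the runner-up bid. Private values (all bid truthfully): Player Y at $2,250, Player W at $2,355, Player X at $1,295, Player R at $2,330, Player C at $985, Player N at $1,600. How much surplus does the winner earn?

Ranking the bids: Player W $2,355; Player R $2,330; Player Y $2,250; Player N $1,600; Player X $1,295; Player C $985.
Player W wins with the top bid and pays the second-highest, $2,330.
Surplus = $2,355 − $2,330 = $25.

Surplus = $25.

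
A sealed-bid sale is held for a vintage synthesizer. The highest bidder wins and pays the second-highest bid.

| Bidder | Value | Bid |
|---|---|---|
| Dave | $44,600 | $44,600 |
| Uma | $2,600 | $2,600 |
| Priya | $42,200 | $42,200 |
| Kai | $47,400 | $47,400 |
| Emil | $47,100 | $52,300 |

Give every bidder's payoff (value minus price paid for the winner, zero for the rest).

Payoffs: Dave $0, Uma $0, Priya $0, Kai $0, Emil -$300.

Bids in descending order: Emil $52,300; Kai $47,400; Dave $44,600; Priya $42,200; Uma $2,600.
Emil has the top bid and wins; the price is the second-highest bid, $47,400.
Emil's payoff = $47,100 − $47,400 = -$300. All other bidders lose, so their payoff is 0.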